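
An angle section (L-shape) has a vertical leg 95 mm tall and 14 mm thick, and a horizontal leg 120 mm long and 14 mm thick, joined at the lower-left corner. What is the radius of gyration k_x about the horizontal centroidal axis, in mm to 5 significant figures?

k_x ≈ 27.801 mm

Split into non-overlapping primitives; take the origin at the lower-left of the bounding box.
Vertical leg: 14 × 95, A = 1 330 mm², y = 47.5 mm, Ī = 1 000 271 mm⁴.
Horizontal leg (remainder): 106 × 14, A = 1 484 mm², y = 7 mm, Ī = 24238.67 mm⁴.
Centroid: ȳ = ΣA·y / ΣA = 26.14179 mm.
Transfer each piece to the horizontal centroidal axis using Ī + A·d² with d = y − 26.14179:
  vertical leg: d = 21.35821 mm → contributes +1 606 981 mm⁴
  horizontal leg (remainder): d = -19.14179 mm → contributes +567988.4 mm⁴
Total I = 2 174 969 mm⁴.
Radius of gyration: k = √(I/A) = √(2 174 969 / 2 814) = 27.80126 mm.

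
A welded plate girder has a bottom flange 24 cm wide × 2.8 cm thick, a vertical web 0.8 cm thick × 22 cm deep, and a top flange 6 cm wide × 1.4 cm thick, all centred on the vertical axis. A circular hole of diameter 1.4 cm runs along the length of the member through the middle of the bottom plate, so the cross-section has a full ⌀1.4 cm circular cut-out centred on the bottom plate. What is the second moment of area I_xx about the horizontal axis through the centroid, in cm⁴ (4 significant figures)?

Decompose the section into non-overlapping parts with the origin at the bottom-left of its bounding rectangle.
Bottom plate: 24 × 2.8, A = 67.2 cm², y = 1.4 cm, Ī = 43.904 cm⁴.
Web plate: 0.8 × 22, A = 17.6 cm², y = 13.8 cm, Ī = 709.867 cm⁴.
Top plate: 6 × 1.4, A = 8.4 cm², y = 25.5 cm, Ī = 1.372 cm⁴.
Hole (subtracted): ⌀1.4, A = 1.53938 cm², y = 1.4 cm, Ī = 0.188574 cm⁴.
Centroid: ȳ = ΣA·y / ΣA = 5.98954 cm.
Transfer each piece to the horizontal axis through the centroid using Ī + A·d² with d = y − 5.98954:
  bottom plate: d = -4.58954 cm → contributes +1459.4 cm⁴
  web plate: d = 7.81046 cm → contributes +1783.52 cm⁴
  top plate: d = 19.5105 cm → contributes +3198.9 cm⁴
  hole: d = -4.58954 cm → contributes −32.6139 cm⁴
Total I = 6409.21 cm⁴.

I_xx ≈ 6409 cm⁴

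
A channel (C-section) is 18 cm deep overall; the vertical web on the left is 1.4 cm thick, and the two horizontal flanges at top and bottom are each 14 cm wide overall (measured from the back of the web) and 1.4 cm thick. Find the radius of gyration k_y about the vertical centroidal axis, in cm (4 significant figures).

k_y ≈ 4.438 cm

Break the section into simple shapes (no overlaps), measuring from the bottom-left corner of the bounding box.
Web: 1.4 × 18, A = 25.2 cm², x = 0.7 cm, Ī = 4.116 cm⁴.
Top flange (beyond web): 12.6 × 1.4, A = 17.64 cm², x = 7.7 cm, Ī = 233.377 cm⁴.
Bottom flange (beyond web): 12.6 × 1.4, A = 17.64 cm², x = 7.7 cm, Ī = 233.377 cm⁴.
Centroid: x̄ = ΣA·x / ΣA = 4.78333 cm.
Transfer each piece to the vertical centroidal axis using Ī + A·d² with d = x − 4.78333:
  web: d = -4.08333 cm → contributes +424.291 cm⁴
  top flange (beyond web): d = 2.91667 cm → contributes +383.44 cm⁴
  bottom flange (beyond web): d = 2.91667 cm → contributes +383.44 cm⁴
Total I = 1191.17 cm⁴.
Radius of gyration: k = √(I/A) = √(1191.17 / 60.48) = 4.43794 cm.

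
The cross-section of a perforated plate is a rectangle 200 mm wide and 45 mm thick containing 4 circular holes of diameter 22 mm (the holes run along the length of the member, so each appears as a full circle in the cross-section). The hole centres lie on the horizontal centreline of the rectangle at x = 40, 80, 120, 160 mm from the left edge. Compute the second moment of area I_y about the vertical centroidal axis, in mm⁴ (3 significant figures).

I_y ≈ 2.69 × 10⁷ mm⁴

Decompose the section into non-overlapping parts with the origin at the bottom-left of its bounding rectangle.
Plate: 200 × 45, A = 9 000 mm², x = 100 mm, Ī = 30 000 000 mm⁴.
Hole 1 (subtracted): ⌀22, A = 380.13 mm², x = 40 mm, Ī = 11 499 mm⁴.
Hole 2 (subtracted): ⌀22, A = 380.13 mm², x = 80 mm, Ī = 11 499 mm⁴.
Hole 3 (subtracted): ⌀22, A = 380.13 mm², x = 120 mm, Ī = 11 499 mm⁴.
Hole 4 (subtracted): ⌀22, A = 380.13 mm², x = 160 mm, Ī = 11 499 mm⁴.
By symmetry the centroid is at mid-width, x̄ = 100 mm.
Transfer each piece to the vertical centroidal axis using Ī + A·d² with d = x − 100:
  plate: d = 0 mm → contributes +30 000 000 mm⁴
  hole 1: d = -60 mm → contributes −1 379 977 mm⁴
  hole 2: d = -20 mm → contributes −163 552 mm⁴
  hole 3: d = 20 mm → contributes −163 552 mm⁴
  hole 4: d = 60 mm → contributes −1 379 977 mm⁴
Total I = 26 912 942 mm⁴.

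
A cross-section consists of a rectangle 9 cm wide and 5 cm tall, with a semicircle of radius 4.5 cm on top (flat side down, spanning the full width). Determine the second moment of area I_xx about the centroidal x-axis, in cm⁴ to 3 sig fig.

Split into non-overlapping primitives; take the origin at the lower-left of the bounding box.
Rectangular body: 9 × 5, A = 45 cm², y = 2.5 cm, Ī = 93.75 cm⁴.
Semicircular cap: semicircle r = 4.5, A = 31.809 cm², y = 6.9099 cm, Ī = 45.007 cm⁴.
Centroid: ȳ = ΣA·y / ΣA = 4.3262 cm.
Transfer each piece to the centroidal x-axis using Ī + A·d² with d = y − 4.3262:
  rectangular body: d = -1.8262 cm → contributes +243.83 cm⁴
  semicircular cap: d = 2.5836 cm → contributes +257.33 cm⁴
Total I = 501.16 cm⁴.

I_xx ≈ 501 cm⁴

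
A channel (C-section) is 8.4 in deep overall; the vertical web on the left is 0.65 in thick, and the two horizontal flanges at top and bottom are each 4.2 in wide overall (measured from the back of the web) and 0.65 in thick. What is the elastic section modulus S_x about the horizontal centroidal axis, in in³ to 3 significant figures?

S_x ≈ 24.2 in³

Break the section into simple shapes (no overlaps), measuring from the bottom-left corner of the bounding box.
Web: 0.65 × 8.4, A = 5.46 in², y = 4.2 in, Ī = 32.105 in⁴.
Top flange (beyond web): 3.55 × 0.65, A = 2.3075 in², y = 8.075 in, Ī = 0.081243 in⁴.
Bottom flange (beyond web): 3.55 × 0.65, A = 2.3075 in², y = 0.325 in, Ī = 0.081243 in⁴.
By symmetry the centroid is at mid-height, ȳ = 4.2 in.
Transfer each piece to the horizontal centroidal axis using Ī + A·d² with d = y − 4.2:
  web: d = 0 in → contributes +32.105 in⁴
  top flange (beyond web): d = 3.875 in → contributes +34.73 in⁴
  bottom flange (beyond web): d = -3.875 in → contributes +34.73 in⁴
Total I = 101.56 in⁴.
Extreme fibre distance c = 4.2 in; S = I/c = 24.182 in³.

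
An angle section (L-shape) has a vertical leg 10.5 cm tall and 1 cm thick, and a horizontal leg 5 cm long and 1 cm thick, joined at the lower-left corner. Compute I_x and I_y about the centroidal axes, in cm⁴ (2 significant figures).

I_x ≈ 160 cm⁴, I_y ≈ 24 cm⁴

Break the section into simple shapes (no overlaps), measuring from the bottom-left corner of the bounding box.
Vertical leg: 1 × 10.5, A = 10.5 cm², y = 5.25 cm, Ī = 96.47 cm⁴.
Horizontal leg (remainder): 4 × 1, A = 4 cm², y = 0.5 cm, Ī = 0.3333 cm⁴.
Centroid: ȳ = ΣA·y / ΣA = 3.94 cm.
Transfer each piece to the centroidal x-axis using Ī + A·d² with d = y − 3.94:
  vertical leg: d = 1.31 cm → contributes +114.5 cm⁴
  horizontal leg (remainder): d = -3.44 cm → contributes +47.66 cm⁴
Total I = 162.2 cm⁴.
For the y-axis: x̄ = 1.19 cm.
Repeating about the centroidal y-axis gives I_y = 24.31 cm⁴.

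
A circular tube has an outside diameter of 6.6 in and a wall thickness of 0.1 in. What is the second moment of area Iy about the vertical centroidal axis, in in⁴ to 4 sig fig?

Decompose the section into non-overlapping parts with the origin at the bottom-left of its bounding rectangle.
Outer circle: ⌀6.6, A = 34.2119 in², x = 3.3 in, Ī = 93.142 in⁴.
Bore (subtracted): ⌀6.4, A = 32.1699 in², x = 3.3 in, Ī = 82.355 in⁴.
By symmetry the centroid is at mid-width, x̄ = 3.3 in.
All pieces are centred on the vertical centroidal axis, so I = ΣĪ (holes subtracted) = 10.7871 in⁴.

Iy ≈ 10.79 in⁴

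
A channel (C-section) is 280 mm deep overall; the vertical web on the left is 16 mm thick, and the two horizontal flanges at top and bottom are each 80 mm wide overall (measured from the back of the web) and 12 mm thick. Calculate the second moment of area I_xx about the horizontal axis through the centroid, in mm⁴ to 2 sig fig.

Treat the section as a set of non-overlapping primitives; coordinates are from the bounding-box lower-left.
Web: 16 × 280, A = 4 480 mm², y = 140 mm, Ī = 29 269 333 mm⁴.
Top flange (beyond web): 64 × 12, A = 768 mm², y = 274 mm, Ī = 9 216 mm⁴.
Bottom flange (beyond web): 64 × 12, A = 768 mm², y = 6 mm, Ī = 9 216 mm⁴.
By symmetry the centroid is at mid-height, ȳ = 140 mm.
Transfer each piece to the horizontal axis through the centroid using Ī + A·d² with d = y − 140:
  web: d = 0 mm → contributes +29 269 333 mm⁴
  top flange (beyond web): d = 134 mm → contributes +13 799 424 mm⁴
  bottom flange (beyond web): d = -134 mm → contributes +13 799 424 mm⁴
Total I = 56 868 181 mm⁴.

I_xx ≈ 5.7 × 10⁷ mm⁴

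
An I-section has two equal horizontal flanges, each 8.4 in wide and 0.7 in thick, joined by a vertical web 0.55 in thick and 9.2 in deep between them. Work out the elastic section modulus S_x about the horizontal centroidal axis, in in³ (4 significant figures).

Split into non-overlapping primitives; take the origin at the lower-left of the bounding box.
Bottom flange: 8.4 × 0.7, A = 5.88 in², y = 0.35 in, Ī = 0.2401 in⁴.
Web: 0.55 × 9.2, A = 5.06 in², y = 5.3 in, Ī = 35.6899 in⁴.
Top flange: 8.4 × 0.7, A = 5.88 in², y = 10.25 in, Ī = 0.2401 in⁴.
By symmetry the centroid is at mid-height, ȳ = 5.3 in.
Transfer each piece to the horizontal centroidal axis using Ī + A·d² with d = y − 5.3:
  bottom flange: d = -4.95 in → contributes +144.315 in⁴
  web: d = 0 in → contributes +35.6899 in⁴
  top flange: d = 4.95 in → contributes +144.315 in⁴
Total I = 324.319 in⁴.
Extreme fibre distance c = 5.3 in; S = I/c = 61.1924 in³.

S_x ≈ 61.19 in³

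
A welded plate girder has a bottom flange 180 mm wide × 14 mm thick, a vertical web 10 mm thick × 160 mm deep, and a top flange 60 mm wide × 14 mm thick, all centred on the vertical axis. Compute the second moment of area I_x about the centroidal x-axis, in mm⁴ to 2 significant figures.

Split into non-overlapping primitives; take the origin at the lower-left of the bounding box.
Bottom plate: 180 × 14, A = 2 520 mm², y = 7 mm, Ī = 41 160 mm⁴.
Web plate: 10 × 160, A = 1 600 mm², y = 94 mm, Ī = 3 413 333 mm⁴.
Top plate: 60 × 14, A = 840 mm², y = 181 mm, Ī = 13 720 mm⁴.
Centroid: ȳ = ΣA·y / ΣA = 64.53 mm.
Transfer each piece to the centroidal x-axis using Ī + A·d² with d = y − 64.53:
  bottom plate: d = -57.53 mm → contributes +8 382 261 mm⁴
  web plate: d = 29.47 mm → contributes +4 802 690 mm⁴
  top plate: d = 116.5 mm → contributes +11 408 097 mm⁴
Total I = 24 593 048 mm⁴.

I_x ≈ 2.5 × 10⁷ mm⁴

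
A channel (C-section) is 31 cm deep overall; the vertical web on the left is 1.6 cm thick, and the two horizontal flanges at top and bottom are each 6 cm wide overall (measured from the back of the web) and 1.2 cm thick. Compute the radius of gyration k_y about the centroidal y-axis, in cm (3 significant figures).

Break the section into simple shapes (no overlaps), measuring from the bottom-left corner of the bounding box.
Web: 1.6 × 31, A = 49.6 cm², x = 0.8 cm, Ī = 10.581 cm⁴.
Top flange (beyond web): 4.4 × 1.2, A = 5.28 cm², x = 3.8 cm, Ī = 8.5184 cm⁴.
Bottom flange (beyond web): 4.4 × 1.2, A = 5.28 cm², x = 3.8 cm, Ī = 8.5184 cm⁴.
Centroid: x̄ = ΣA·x / ΣA = 1.3266 cm.
Transfer each piece to the centroidal y-axis using Ī + A·d² with d = x − 1.3266:
  web: d = -0.5266 cm → contributes +24.336 cm⁴
  top flange (beyond web): d = 2.4734 cm → contributes +40.82 cm⁴
  bottom flange (beyond web): d = 2.4734 cm → contributes +40.82 cm⁴
Total I = 105.98 cm⁴.
Radius of gyration: k = √(I/A) = √(105.98 / 60.16) = 1.3272 cm.

k_y ≈ 1.33 cm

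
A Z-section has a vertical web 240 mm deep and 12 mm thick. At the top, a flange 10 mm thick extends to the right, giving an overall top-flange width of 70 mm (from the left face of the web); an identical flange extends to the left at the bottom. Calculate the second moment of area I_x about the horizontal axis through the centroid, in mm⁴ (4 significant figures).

Treat the section as a set of non-overlapping primitives; coordinates are from the bounding-box lower-left.
Web: 12 × 240, A = 2 880 mm², y = 120 mm, Ī = 13 824 000 mm⁴.
Top flange (beyond web): 58 × 10, A = 580 mm², y = 235 mm, Ī = 4833.33 mm⁴.
Bottom flange (beyond web): 58 × 10, A = 580 mm², y = 5 mm, Ī = 4833.33 mm⁴.
Centroid: ȳ = ΣA·y / ΣA = 120 mm.
Transfer each piece to the horizontal axis through the centroid using Ī + A·d² with d = y − 120:
  web: d = 0 mm → contributes +13 824 000 mm⁴
  top flange (beyond web): d = 115 mm → contributes +7 675 333 mm⁴
  bottom flange (beyond web): d = -115 mm → contributes +7 675 333 mm⁴
Total I = 29 174 667 mm⁴.

I_x ≈ 2.917 × 10⁷ mm⁴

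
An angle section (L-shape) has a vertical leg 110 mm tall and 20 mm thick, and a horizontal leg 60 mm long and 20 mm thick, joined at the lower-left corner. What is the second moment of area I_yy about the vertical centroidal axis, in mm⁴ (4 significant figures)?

Split into non-overlapping primitives; take the origin at the lower-left of the bounding box.
Vertical leg: 20 × 110, A = 2 200 mm², x = 10 mm, Ī = 73333.3 mm⁴.
Horizontal leg (remainder): 40 × 20, A = 800 mm², x = 40 mm, Ī = 106 667 mm⁴.
Centroid: x̄ = ΣA·x / ΣA = 18 mm.
Transfer each piece to the vertical centroidal axis using Ī + A·d² with d = x − 18:
  vertical leg: d = -8 mm → contributes +214 133 mm⁴
  horizontal leg (remainder): d = 22 mm → contributes +493 867 mm⁴
Total I = 708 000 mm⁴.

I_yy ≈ 7.080 × 10⁵ mm⁴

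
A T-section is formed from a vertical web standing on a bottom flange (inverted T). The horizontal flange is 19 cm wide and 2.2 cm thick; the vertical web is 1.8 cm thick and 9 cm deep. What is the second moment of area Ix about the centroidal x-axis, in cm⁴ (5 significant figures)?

Decompose the section into non-overlapping parts with the origin at the bottom-left of its bounding rectangle.
Flange: 19 × 2.2, A = 41.8 cm², y = 1.1 cm, Ī = 16.85933 cm⁴.
Web: 1.8 × 9, A = 16.2 cm², y = 6.7 cm, Ī = 109.35 cm⁴.
Centroid: ȳ = ΣA·y / ΣA = 2.664138 cm.
Transfer each piece to the centroidal x-axis using Ī + A·d² with d = y − 2.664138:
  flange: d = -1.564138 cm → contributes +119.1242 cm⁴
  web: d = 4.035862 cm → contributes +373.2186 cm⁴
Total I = 492.3427 cm⁴.

Ix ≈ 492.34 cm⁴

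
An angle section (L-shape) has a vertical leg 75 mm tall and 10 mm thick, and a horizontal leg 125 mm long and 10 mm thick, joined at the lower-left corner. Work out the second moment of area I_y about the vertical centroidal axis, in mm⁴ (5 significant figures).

Break the section into simple shapes (no overlaps), measuring from the bottom-left corner of the bounding box.
Vertical leg: 10 × 75, A = 750 mm², x = 5 mm, Ī = 6 250 mm⁴.
Horizontal leg (remainder): 115 × 10, A = 1 150 mm², x = 67.5 mm, Ī = 1 267 396 mm⁴.
Centroid: x̄ = ΣA·x / ΣA = 42.82895 mm.
Transfer each piece to the vertical centroidal axis using Ī + A·d² with d = x − 42.82895:
  vertical leg: d = -37.82895 mm → contributes +1 079 522 mm⁴
  horizontal leg (remainder): d = 24.67105 mm → contributes +1 967 356 mm⁴
Total I = 3 046 878 mm⁴.

I_y ≈ 3.0469 × 10⁶ mm⁴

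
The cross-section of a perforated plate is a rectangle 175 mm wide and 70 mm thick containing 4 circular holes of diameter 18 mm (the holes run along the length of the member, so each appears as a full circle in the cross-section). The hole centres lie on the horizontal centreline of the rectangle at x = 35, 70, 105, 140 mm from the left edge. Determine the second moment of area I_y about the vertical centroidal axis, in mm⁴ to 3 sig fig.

I_y ≈ 2.97 × 10⁷ mm⁴

Decompose the section into non-overlapping parts with the origin at the bottom-left of its bounding rectangle.
Plate: 175 × 70, A = 12 250 mm², x = 87.5 mm, Ī = 31 263 021 mm⁴.
Hole 1 (subtracted): ⌀18, A = 254.47 mm², x = 35 mm, Ī = 5 153 mm⁴.
Hole 2 (subtracted): ⌀18, A = 254.47 mm², x = 70 mm, Ī = 5 153 mm⁴.
Hole 3 (subtracted): ⌀18, A = 254.47 mm², x = 105 mm, Ī = 5 153 mm⁴.
Hole 4 (subtracted): ⌀18, A = 254.47 mm², x = 140 mm, Ī = 5 153 mm⁴.
By symmetry the centroid is at mid-width, x̄ = 87.5 mm.
Transfer each piece to the vertical centroidal axis using Ī + A·d² with d = x − 87.5:
  plate: d = 0 mm → contributes +31 263 021 mm⁴
  hole 1: d = -52.5 mm → contributes −706 533 mm⁴
  hole 2: d = -17.5 mm → contributes −83 084 mm⁴
  hole 3: d = 17.5 mm → contributes −83 084 mm⁴
  hole 4: d = 52.5 mm → contributes −706 533 mm⁴
Total I = 29 683 786 mm⁴.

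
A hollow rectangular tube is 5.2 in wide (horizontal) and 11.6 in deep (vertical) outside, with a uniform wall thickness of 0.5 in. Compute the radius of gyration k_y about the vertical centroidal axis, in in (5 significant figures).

k_y ≈ 2.1120 in

Decompose the section into non-overlapping parts with the origin at the bottom-left of its bounding rectangle.
Outer rectangle: 5.2 × 11.6, A = 60.32 in², x = 2.6 in, Ī = 135.9211 in⁴.
Inner void (subtracted): 4.2 × 10.6, A = 44.52 in², x = 2.6 in, Ī = 65.4444 in⁴.
By symmetry the centroid is at mid-width, x̄ = 2.6 in.
All pieces are centred on the vertical centroidal axis, so I = ΣĪ (holes subtracted) = 70.47667 in⁴.
Radius of gyration: k = √(I/A) = √(70.47667 / 15.8) = 2.112001 in.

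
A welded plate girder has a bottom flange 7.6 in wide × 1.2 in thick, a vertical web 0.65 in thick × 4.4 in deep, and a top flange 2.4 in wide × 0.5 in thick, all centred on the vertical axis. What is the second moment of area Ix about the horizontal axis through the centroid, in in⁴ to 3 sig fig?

Ix ≈ 45.7 in⁴

Decompose the section into non-overlapping parts with the origin at the bottom-left of its bounding rectangle.
Bottom plate: 7.6 × 1.2, A = 9.12 in², y = 0.6 in, Ī = 1.0944 in⁴.
Web plate: 0.65 × 4.4, A = 2.86 in², y = 3.4 in, Ī = 4.6141 in⁴.
Top plate: 2.4 × 0.5, A = 1.2 in², y = 5.85 in, Ī = 0.025 in⁴.
Centroid: ȳ = ΣA·y / ΣA = 1.6856 in.
Transfer each piece to the horizontal axis through the centroid using Ī + A·d² with d = y − 1.6856:
  bottom plate: d = -1.0856 in → contributes +11.842 in⁴
  web plate: d = 1.7144 in → contributes +13.02 in⁴
  top plate: d = 4.1644 in → contributes +20.836 in⁴
Total I = 45.698 in⁴.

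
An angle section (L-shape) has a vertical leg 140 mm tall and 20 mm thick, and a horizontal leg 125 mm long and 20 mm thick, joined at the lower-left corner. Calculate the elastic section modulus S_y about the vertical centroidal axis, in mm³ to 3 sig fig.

Split into non-overlapping primitives; take the origin at the lower-left of the bounding box.
Vertical leg: 20 × 140, A = 2 800 mm², x = 10 mm, Ī = 93 333 mm⁴.
Horizontal leg (remainder): 105 × 20, A = 2 100 mm², x = 72.5 mm, Ī = 1 929 375 mm⁴.
Centroid: x̄ = ΣA·x / ΣA = 36.786 mm.
Transfer each piece to the vertical centroidal axis using Ī + A·d² with d = x − 36.786:
  vertical leg: d = -26.786 mm → contributes +2 102 262 mm⁴
  horizontal leg (remainder): d = 35.714 mm → contributes +4 607 946 mm⁴
Total I = 6 710 208 mm⁴.
Extreme fibre distance c = 88.214 mm; S = I/c = 76 067 mm³.

S_y ≈ 7.61 × 10⁴ mm³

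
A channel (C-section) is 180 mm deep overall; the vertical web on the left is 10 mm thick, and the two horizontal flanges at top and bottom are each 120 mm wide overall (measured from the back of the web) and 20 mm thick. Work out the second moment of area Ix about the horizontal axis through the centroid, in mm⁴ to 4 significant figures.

Split into non-overlapping primitives; take the origin at the lower-left of the bounding box.
Web: 10 × 180, A = 1 800 mm², y = 90 mm, Ī = 4 860 000 mm⁴.
Top flange (beyond web): 110 × 20, A = 2 200 mm², y = 170 mm, Ī = 73333.3 mm⁴.
Bottom flange (beyond web): 110 × 20, A = 2 200 mm², y = 10 mm, Ī = 73333.3 mm⁴.
By symmetry the centroid is at mid-height, ȳ = 90 mm.
Transfer each piece to the horizontal axis through the centroid using Ī + A·d² with d = y − 90:
  web: d = 0 mm → contributes +4 860 000 mm⁴
  top flange (beyond web): d = 80 mm → contributes +14 153 333 mm⁴
  bottom flange (beyond web): d = -80 mm → contributes +14 153 333 mm⁴
Total I = 33 166 667 mm⁴.

Ix ≈ 3.317 × 10⁷ mm⁴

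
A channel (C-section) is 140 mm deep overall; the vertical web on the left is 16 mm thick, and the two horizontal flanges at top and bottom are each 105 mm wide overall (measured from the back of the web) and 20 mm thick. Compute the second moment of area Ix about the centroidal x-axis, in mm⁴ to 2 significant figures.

Treat the section as a set of non-overlapping primitives; coordinates are from the bounding-box lower-left.
Web: 16 × 140, A = 2 240 mm², y = 70 mm, Ī = 3 658 667 mm⁴.
Top flange (beyond web): 89 × 20, A = 1 780 mm², y = 130 mm, Ī = 59 333 mm⁴.
Bottom flange (beyond web): 89 × 20, A = 1 780 mm², y = 10 mm, Ī = 59 333 mm⁴.
By symmetry the centroid is at mid-height, ȳ = 70 mm.
Transfer each piece to the centroidal x-axis using Ī + A·d² with d = y − 70:
  web: d = 0 mm → contributes +3 658 667 mm⁴
  top flange (beyond web): d = 60 mm → contributes +6 467 333 mm⁴
  bottom flange (beyond web): d = -60 mm → contributes +6 467 333 mm⁴
Total I = 16 593 333 mm⁴.

Ix ≈ 1.7 × 10⁷ mm⁴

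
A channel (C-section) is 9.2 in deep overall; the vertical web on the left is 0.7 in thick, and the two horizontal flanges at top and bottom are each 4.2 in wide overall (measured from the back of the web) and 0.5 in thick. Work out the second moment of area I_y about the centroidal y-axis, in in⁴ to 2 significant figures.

I_y ≈ 14 in⁴

Split into non-overlapping primitives; take the origin at the lower-left of the bounding box.
Web: 0.7 × 9.2, A = 6.44 in², x = 0.35 in, Ī = 0.263 in⁴.
Top flange (beyond web): 3.5 × 0.5, A = 1.75 in², x = 2.45 in, Ī = 1.786 in⁴.
Bottom flange (beyond web): 3.5 × 0.5, A = 1.75 in², x = 2.45 in, Ī = 1.786 in⁴.
Centroid: x̄ = ΣA·x / ΣA = 1.089 in.
Transfer each piece to the centroidal y-axis using Ī + A·d² with d = x − 1.089:
  web: d = -0.7394 in → contributes +3.784 in⁴
  top flange (beyond web): d = 1.361 in → contributes +5.026 in⁴
  bottom flange (beyond web): d = 1.361 in → contributes +5.026 in⁴
Total I = 13.84 in⁴.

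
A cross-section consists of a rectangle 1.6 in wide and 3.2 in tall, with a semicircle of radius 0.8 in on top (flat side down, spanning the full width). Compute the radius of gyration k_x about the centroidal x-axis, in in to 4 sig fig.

k_x ≈ 1.112 in

Decompose the section into non-overlapping parts with the origin at the bottom-left of its bounding rectangle.
Rectangular body: 1.6 × 3.2, A = 5.12 in², y = 1.6 in, Ī = 4.36907 in⁴.
Semicircular cap: semicircle r = 0.8, A = 1.00531 in², y = 3.53953 in, Ī = 0.0449565 in⁴.
Centroid: ȳ = ΣA·y / ΣA = 1.91832 in.
Transfer each piece to the centroidal x-axis using Ī + A·d² with d = y − 1.91832:
  rectangular body: d = -0.318323 in → contributes +4.88787 in⁴
  semicircular cap: d = 1.62121 in → contributes +2.68722 in⁴
Total I = 7.5751 in⁴.
Radius of gyration: k = √(I/A) = √(7.5751 / 6.12531) = 1.11206 in.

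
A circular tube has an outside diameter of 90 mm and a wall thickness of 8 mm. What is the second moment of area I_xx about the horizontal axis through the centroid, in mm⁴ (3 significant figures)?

Decompose the section into non-overlapping parts with the origin at the bottom-left of its bounding rectangle.
Outer circle: ⌀90, A = 6361.7 mm², y = 45 mm, Ī = 3 220 623 mm⁴.
Bore (subtracted): ⌀74, A = 4300.8 mm², y = 45 mm, Ī = 1 471 963 mm⁴.
By symmetry the centroid is at mid-height, ȳ = 45 mm.
All pieces are centred on the horizontal axis through the centroid, so I = ΣĪ (holes subtracted) = 1 748 661 mm⁴.

I_xx ≈ 1.75 × 10⁶ mm⁴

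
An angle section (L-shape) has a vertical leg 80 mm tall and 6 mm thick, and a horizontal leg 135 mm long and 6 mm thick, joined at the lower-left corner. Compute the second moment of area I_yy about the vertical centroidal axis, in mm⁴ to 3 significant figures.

Treat the section as a set of non-overlapping primitives; coordinates are from the bounding-box lower-left.
Vertical leg: 6 × 80, A = 480 mm², x = 3 mm, Ī = 1 440 mm⁴.
Horizontal leg (remainder): 129 × 6, A = 774 mm², x = 70.5 mm, Ī = 1 073 345 mm⁴.
Centroid: x̄ = ΣA·x / ΣA = 44.663 mm.
Transfer each piece to the vertical centroidal axis using Ī + A·d² with d = x − 44.663:
  vertical leg: d = -41.663 mm → contributes +834 614 mm⁴
  horizontal leg (remainder): d = 25.837 mm → contributes +1 590 041 mm⁴
Total I = 2 424 655 mm⁴.

I_yy ≈ 2.42 × 10⁶ mm⁴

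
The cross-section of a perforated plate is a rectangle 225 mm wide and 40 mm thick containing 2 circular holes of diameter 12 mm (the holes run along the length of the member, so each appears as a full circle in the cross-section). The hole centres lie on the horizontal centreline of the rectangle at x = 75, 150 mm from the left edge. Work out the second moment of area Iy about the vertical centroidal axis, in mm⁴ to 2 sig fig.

Iy ≈ 3.8 × 10⁷ mm⁴

Split into non-overlapping primitives; take the origin at the lower-left of the bounding box.
Plate: 225 × 40, A = 9 000 mm², x = 112.5 mm, Ī = 37 968 750 mm⁴.
Hole 1 (subtracted): ⌀12, A = 113.1 mm², x = 75 mm, Ī = 1 018 mm⁴.
Hole 2 (subtracted): ⌀12, A = 113.1 mm², x = 150 mm, Ī = 1 018 mm⁴.
By symmetry the centroid is at mid-width, x̄ = 112.5 mm.
Transfer each piece to the vertical centroidal axis using Ī + A·d² with d = x − 112.5:
  plate: d = 0 mm → contributes +37 968 750 mm⁴
  hole 1: d = -37.5 mm → contributes −160 061 mm⁴
  hole 2: d = 37.5 mm → contributes −160 061 mm⁴
Total I = 37 648 628 mm⁴.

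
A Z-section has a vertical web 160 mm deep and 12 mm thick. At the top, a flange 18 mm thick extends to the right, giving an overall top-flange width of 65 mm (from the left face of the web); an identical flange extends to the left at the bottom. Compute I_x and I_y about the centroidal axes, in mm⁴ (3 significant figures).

Decompose the section into non-overlapping parts with the origin at the bottom-left of its bounding rectangle.
Web: 12 × 160, A = 1 920 mm², y = 80 mm, Ī = 4 096 000 mm⁴.
Top flange (beyond web): 53 × 18, A = 954 mm², y = 151 mm, Ī = 25 758 mm⁴.
Bottom flange (beyond web): 53 × 18, A = 954 mm², y = 9 mm, Ī = 25 758 mm⁴.
Centroid: ȳ = ΣA·y / ΣA = 80 mm.
Transfer each piece to the centroidal x-axis using Ī + A·d² with d = y − 80:
  web: d = 0 mm → contributes +4 096 000 mm⁴
  top flange (beyond web): d = 71 mm → contributes +4 834 872 mm⁴
  bottom flange (beyond web): d = -71 mm → contributes +4 834 872 mm⁴
Total I = 13 765 744 mm⁴.
For the y-axis: x̄ = 59 mm.
Repeating about the centroidal y-axis gives I_y = 2 484 996 mm⁴.

I_x ≈ 1.38 × 10⁷ mm⁴, I_y ≈ 2.48 × 10⁶ mm⁴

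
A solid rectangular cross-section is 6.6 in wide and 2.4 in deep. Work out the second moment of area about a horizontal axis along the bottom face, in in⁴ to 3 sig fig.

The section: 6.6 × 2.4, A = 15.84 in², y = 1.2 in, Ī = 7.6032 in⁴.
Transfer it to a horizontal axis along the bottom face using Ī + A·d² with d = y − 0:
  the section: d = 1.2 in → contributes +30.413 in⁴
Total I = 30.413 in⁴.

I_base ≈ 30.4 in⁴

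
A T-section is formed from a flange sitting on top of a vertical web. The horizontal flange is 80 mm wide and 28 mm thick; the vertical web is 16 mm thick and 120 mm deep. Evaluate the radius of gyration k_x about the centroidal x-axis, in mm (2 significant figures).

k_x ≈ 44 mm

Treat the section as a set of non-overlapping primitives; coordinates are from the bounding-box lower-left.
Flange: 80 × 28, A = 2 240 mm², y = 134 mm, Ī = 146 347 mm⁴.
Web: 16 × 120, A = 1 920 mm², y = 60 mm, Ī = 2 304 000 mm⁴.
Centroid: ȳ = ΣA·y / ΣA = 99.85 mm.
Transfer each piece to the centroidal x-axis using Ī + A·d² with d = y − 99.85:
  flange: d = 34.15 mm → contributes +2 759 274 mm⁴
  web: d = -39.85 mm → contributes +5 352 415 mm⁴
Total I = 8 111 688 mm⁴.
Radius of gyration: k = √(I/A) = √(8 111 688 / 4 160) = 44.16 mm.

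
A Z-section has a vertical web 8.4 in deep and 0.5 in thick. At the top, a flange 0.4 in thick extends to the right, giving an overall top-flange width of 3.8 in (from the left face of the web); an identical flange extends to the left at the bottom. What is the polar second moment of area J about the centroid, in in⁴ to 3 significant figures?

J ≈ 79.0 in⁴

Split into non-overlapping primitives; take the origin at the lower-left of the bounding box.
Web: 0.5 × 8.4, A = 4.2 in², y = 4.2 in, Ī = 24.696 in⁴.
Top flange (beyond web): 3.3 × 0.4, A = 1.32 in², y = 8.2 in, Ī = 0.0176 in⁴.
Bottom flange (beyond web): 3.3 × 0.4, A = 1.32 in², y = 0.2 in, Ī = 0.0176 in⁴.
Centroid: ȳ = ΣA·y / ΣA = 4.2 in.
Transfer each piece to the centroidal x-axis using Ī + A·d² with d = y − 4.2:
  web: d = 0 in → contributes +24.696 in⁴
  top flange (beyond web): d = 4 in → contributes +21.138 in⁴
  bottom flange (beyond web): d = -4 in → contributes +21.138 in⁴
Total I = 66.971 in⁴.
For the y-axis: x̄ = 3.55 in.
Repeating about the centroidal y-axis gives I_y = 12.014 in⁴.
Polar second moment: J = I_x + I_y = 78.985 in⁴.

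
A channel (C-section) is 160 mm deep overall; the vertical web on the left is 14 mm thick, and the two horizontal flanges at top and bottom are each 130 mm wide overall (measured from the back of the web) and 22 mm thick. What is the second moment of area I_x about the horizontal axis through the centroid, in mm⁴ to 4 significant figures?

I_x ≈ 2.928 × 10⁷ mm⁴

Split into non-overlapping primitives; take the origin at the lower-left of the bounding box.
Web: 14 × 160, A = 2 240 mm², y = 80 mm, Ī = 4 778 667 mm⁴.
Top flange (beyond web): 116 × 22, A = 2 552 mm², y = 149 mm, Ī = 102 931 mm⁴.
Bottom flange (beyond web): 116 × 22, A = 2 552 mm², y = 11 mm, Ī = 102 931 mm⁴.
By symmetry the centroid is at mid-height, ȳ = 80 mm.
Transfer each piece to the horizontal axis through the centroid using Ī + A·d² with d = y − 80:
  web: d = 0 mm → contributes +4 778 667 mm⁴
  top flange (beyond web): d = 69 mm → contributes +12 253 003 mm⁴
  bottom flange (beyond web): d = -69 mm → contributes +12 253 003 mm⁴
Total I = 29 284 672 mm⁴.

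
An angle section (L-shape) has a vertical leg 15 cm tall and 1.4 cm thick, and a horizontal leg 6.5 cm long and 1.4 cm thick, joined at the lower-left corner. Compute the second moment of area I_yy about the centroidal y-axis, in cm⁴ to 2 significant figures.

I_yy ≈ 75 cm⁴

Decompose the section into non-overlapping parts with the origin at the bottom-left of its bounding rectangle.
Vertical leg: 1.4 × 15, A = 21 cm², x = 0.7 cm, Ī = 3.43 cm⁴.
Horizontal leg (remainder): 5.1 × 1.4, A = 7.14 cm², x = 3.95 cm, Ī = 15.48 cm⁴.
Centroid: x̄ = ΣA·x / ΣA = 1.525 cm.
Transfer each piece to the centroidal y-axis using Ī + A·d² with d = x − 1.525:
  vertical leg: d = -0.8246 cm → contributes +17.71 cm⁴
  horizontal leg (remainder): d = 2.425 cm → contributes +57.48 cm⁴
Total I = 75.19 cm⁴.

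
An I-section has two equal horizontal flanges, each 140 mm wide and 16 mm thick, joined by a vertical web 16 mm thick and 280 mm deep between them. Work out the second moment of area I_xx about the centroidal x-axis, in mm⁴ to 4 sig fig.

I_xx ≈ 1.275 × 10⁸ mm⁴

Break the section into simple shapes (no overlaps), measuring from the bottom-left corner of the bounding box.
Bottom flange: 140 × 16, A = 2 240 mm², y = 8 mm, Ī = 47786.7 mm⁴.
Web: 16 × 280, A = 4 480 mm², y = 156 mm, Ī = 29 269 333 mm⁴.
Top flange: 140 × 16, A = 2 240 mm², y = 304 mm, Ī = 47786.7 mm⁴.
By symmetry the centroid is at mid-height, ȳ = 156 mm.
Transfer each piece to the centroidal x-axis using Ī + A·d² with d = y − 156:
  bottom flange: d = -148 mm → contributes +49 112 747 mm⁴
  web: d = 0 mm → contributes +29 269 333 mm⁴
  top flange: d = 148 mm → contributes +49 112 747 mm⁴
Total I = 127 494 827 mm⁴.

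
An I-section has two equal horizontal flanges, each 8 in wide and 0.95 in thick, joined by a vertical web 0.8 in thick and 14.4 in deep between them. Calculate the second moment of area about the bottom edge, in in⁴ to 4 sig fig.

I_base ≈ 2870 in⁴

Decompose the section into non-overlapping parts with the origin at the bottom-left of its bounding rectangle.
Bottom flange: 8 × 0.95, A = 7.6 in², y = 0.475 in, Ī = 0.571583 in⁴.
Web: 0.8 × 14.4, A = 11.52 in², y = 8.15 in, Ī = 199.066 in⁴.
Top flange: 8 × 0.95, A = 7.6 in², y = 15.825 in, Ī = 0.571583 in⁴.
Transfer each piece to a horizontal axis along the bottom face using Ī + A·d² with d = y − 0:
  bottom flange: d = 0.475 in → contributes +2.28633 in⁴
  web: d = 8.15 in → contributes +964.253 in⁴
  top flange: d = 15.825 in → contributes +1903.84 in⁴
Total I = 2870.38 in⁴.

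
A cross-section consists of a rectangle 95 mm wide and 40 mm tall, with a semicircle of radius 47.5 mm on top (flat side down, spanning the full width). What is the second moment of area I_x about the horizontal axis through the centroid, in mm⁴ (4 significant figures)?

I_x ≈ 4.023 × 10⁶ mm⁴

Split into non-overlapping primitives; take the origin at the lower-left of the bounding box.
Rectangular body: 95 × 40, A = 3 800 mm², y = 20 mm, Ī = 506 667 mm⁴.
Semicircular cap: semicircle r = 47.5, A = 3544.11 mm², y = 60.1596 mm, Ī = 558 736 mm⁴.
Centroid: ȳ = ΣA·y / ΣA = 39.3802 mm.
Transfer each piece to the horizontal axis through the centroid using Ī + A·d² with d = y − 39.3802:
  rectangular body: d = -19.3802 mm → contributes +1 933 913 mm⁴
  semicircular cap: d = 20.7795 mm → contributes +2 089 032 mm⁴
Total I = 4 022 944 mm⁴.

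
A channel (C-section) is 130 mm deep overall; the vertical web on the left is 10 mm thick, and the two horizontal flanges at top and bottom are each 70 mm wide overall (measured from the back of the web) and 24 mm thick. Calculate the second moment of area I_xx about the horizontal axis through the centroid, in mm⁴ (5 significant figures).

I_xx ≈ 1.0059 × 10⁷ mm⁴

Break the section into simple shapes (no overlaps), measuring from the bottom-left corner of the bounding box.
Web: 10 × 130, A = 1 300 mm², y = 65 mm, Ī = 1 830 833 mm⁴.
Top flange (beyond web): 60 × 24, A = 1 440 mm², y = 118 mm, Ī = 69 120 mm⁴.
Bottom flange (beyond web): 60 × 24, A = 1 440 mm², y = 12 mm, Ī = 69 120 mm⁴.
By symmetry the centroid is at mid-height, ȳ = 65 mm.
Transfer each piece to the horizontal axis through the centroid using Ī + A·d² with d = y − 65:
  web: d = 0 mm → contributes +1 830 833 mm⁴
  top flange (beyond web): d = 53 mm → contributes +4 114 080 mm⁴
  bottom flange (beyond web): d = -53 mm → contributes +4 114 080 mm⁴
Total I = 10 058 993 mm⁴.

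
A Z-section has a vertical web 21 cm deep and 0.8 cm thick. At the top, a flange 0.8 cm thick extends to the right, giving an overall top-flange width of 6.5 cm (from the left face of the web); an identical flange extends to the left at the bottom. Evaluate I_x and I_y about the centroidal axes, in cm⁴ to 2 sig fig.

I_x ≈ 1500 cm⁴, I_y ≈ 120 cm⁴

Decompose the section into non-overlapping parts with the origin at the bottom-left of its bounding rectangle.
Web: 0.8 × 21, A = 16.8 cm², y = 10.5 cm, Ī = 617.4 cm⁴.
Top flange (beyond web): 5.7 × 0.8, A = 4.56 cm², y = 20.6 cm, Ī = 0.2432 cm⁴.
Bottom flange (beyond web): 5.7 × 0.8, A = 4.56 cm², y = 0.4 cm, Ī = 0.2432 cm⁴.
Centroid: ȳ = ΣA·y / ΣA = 10.5 cm.
Transfer each piece to the centroidal x-axis using Ī + A·d² with d = y − 10.5:
  web: d = 0 cm → contributes +617.4 cm⁴
  top flange (beyond web): d = 10.1 cm → contributes +465.4 cm⁴
  bottom flange (beyond web): d = -10.1 cm → contributes +465.4 cm⁴
Total I = 1 548 cm⁴.
For the y-axis: x̄ = 6.1 cm.
Repeating about the centroidal y-axis gives I_y = 121.9 cm⁴.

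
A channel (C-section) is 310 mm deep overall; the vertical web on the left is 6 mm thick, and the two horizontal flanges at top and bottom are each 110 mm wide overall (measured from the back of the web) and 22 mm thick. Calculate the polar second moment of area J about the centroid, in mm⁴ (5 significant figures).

Treat the section as a set of non-overlapping primitives; coordinates are from the bounding-box lower-left.
Web: 6 × 310, A = 1 860 mm², y = 155 mm, Ī = 14 895 500 mm⁴.
Top flange (beyond web): 104 × 22, A = 2 288 mm², y = 299 mm, Ī = 92282.67 mm⁴.
Bottom flange (beyond web): 104 × 22, A = 2 288 mm², y = 11 mm, Ī = 92282.67 mm⁴.
By symmetry the centroid is at mid-height, ȳ = 155 mm.
Transfer each piece to the centroidal x-axis using Ī + A·d² with d = y − 155:
  web: d = 0 mm → contributes +14 895 500 mm⁴
  top flange (beyond web): d = 144 mm → contributes +47 536 251 mm⁴
  bottom flange (beyond web): d = -144 mm → contributes +47 536 251 mm⁴
Total I = 109 968 001 mm⁴.
For the y-axis: x̄ = 42.10503 mm.
Repeating about the centroidal y-axis gives I_y = 8 130 526 mm⁴.
Polar second moment: J = I_x + I_y = 118 098 528 mm⁴.

J ≈ 1.1810 × 10⁸ mm⁴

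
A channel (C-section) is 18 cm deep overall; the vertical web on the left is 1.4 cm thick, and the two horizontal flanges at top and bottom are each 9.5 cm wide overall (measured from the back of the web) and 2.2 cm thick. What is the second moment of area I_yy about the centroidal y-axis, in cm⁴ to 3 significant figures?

Decompose the section into non-overlapping parts with the origin at the bottom-left of its bounding rectangle.
Web: 1.4 × 18, A = 25.2 cm², x = 0.7 cm, Ī = 4.116 cm⁴.
Top flange (beyond web): 8.1 × 2.2, A = 17.82 cm², x = 5.45 cm, Ī = 97.431 cm⁴.
Bottom flange (beyond web): 8.1 × 2.2, A = 17.82 cm², x = 5.45 cm, Ī = 97.431 cm⁴.
Centroid: x̄ = ΣA·x / ΣA = 3.4825 cm.
Transfer each piece to the centroidal y-axis using Ī + A·d² with d = x − 3.4825:
  web: d = -2.7825 cm → contributes +199.23 cm⁴
  top flange (beyond web): d = 1.9675 cm → contributes +166.41 cm⁴
  bottom flange (beyond web): d = 1.9675 cm → contributes +166.41 cm⁴
Total I = 532.05 cm⁴.

I_yy ≈ 532 cm⁴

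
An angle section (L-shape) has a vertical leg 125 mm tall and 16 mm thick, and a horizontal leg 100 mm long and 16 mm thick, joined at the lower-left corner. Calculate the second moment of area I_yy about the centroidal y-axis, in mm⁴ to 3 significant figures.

I_yy ≈ 2.84 × 10⁶ mm⁴

Split into non-overlapping primitives; take the origin at the lower-left of the bounding box.
Vertical leg: 16 × 125, A = 2 000 mm², x = 8 mm, Ī = 42 667 mm⁴.
Horizontal leg (remainder): 84 × 16, A = 1 344 mm², x = 58 mm, Ī = 790 272 mm⁴.
Centroid: x̄ = ΣA·x / ΣA = 28.096 mm.
Transfer each piece to the centroidal y-axis using Ī + A·d² with d = x − 28.096:
  vertical leg: d = -20.096 mm → contributes +850 340 mm⁴
  horizontal leg (remainder): d = 29.904 mm → contributes +1 992 168 mm⁴
Total I = 2 842 508 mm⁴.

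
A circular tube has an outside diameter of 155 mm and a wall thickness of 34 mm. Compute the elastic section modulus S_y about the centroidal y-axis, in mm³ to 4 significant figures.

S_y ≈ 3.293 × 10⁵ mm³

Treat the section as a set of non-overlapping primitives; coordinates are from the bounding-box lower-left.
Outer circle: ⌀155, A = 18869.2 mm², x = 77.5 mm, Ī = 28 333 269 mm⁴.
Bore (subtracted): ⌀87, A = 5944.68 mm², x = 77.5 mm, Ī = 2 812 205 mm⁴.
By symmetry the centroid is at mid-width, x̄ = 77.5 mm.
All pieces are centred on the centroidal y-axis, so I = ΣĪ (holes subtracted) = 25 521 065 mm⁴.
Extreme fibre distance c = 77.5 mm; S = I/c = 329 304 mm³.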